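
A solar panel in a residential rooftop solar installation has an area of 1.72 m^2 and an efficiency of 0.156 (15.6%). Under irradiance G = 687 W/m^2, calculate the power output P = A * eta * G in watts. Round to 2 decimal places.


Use the solar power formula P = A * eta * G.
Given: A = 1.72 m^2, eta = 0.156, G = 687 W/m^2
P = 1.72 * 0.156 * 687
P = 184.34 W

184.34


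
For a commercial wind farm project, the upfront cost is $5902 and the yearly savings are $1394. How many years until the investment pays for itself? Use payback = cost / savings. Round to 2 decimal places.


Simple payback period = initial cost / annual savings
Payback = 5902 / 1394
Payback = 4.23 years

4.23


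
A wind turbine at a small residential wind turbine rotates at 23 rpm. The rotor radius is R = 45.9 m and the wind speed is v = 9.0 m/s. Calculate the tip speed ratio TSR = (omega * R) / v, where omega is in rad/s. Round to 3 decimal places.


Convert rotational speed to rad/s:
  omega = 23 * 2 * pi / 60 = 2.4086 rad/s
Compute tip speed:
  v_tip = omega * R = 2.4086 * 45.9 = 110.553 m/s
Tip speed ratio:
  TSR = v_tip / v_wind = 110.553 / 9.0 = 12.284

12.284


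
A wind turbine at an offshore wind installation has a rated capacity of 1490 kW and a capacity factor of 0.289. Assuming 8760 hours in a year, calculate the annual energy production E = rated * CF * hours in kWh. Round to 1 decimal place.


Annual energy = rated_kW * capacity_factor * hours_per_year
Given: P_rated = 1490 kW, CF = 0.289, hours = 8760
E = 1490 * 0.289 * 8760
E = 3772143.6 kWh

3772143.6


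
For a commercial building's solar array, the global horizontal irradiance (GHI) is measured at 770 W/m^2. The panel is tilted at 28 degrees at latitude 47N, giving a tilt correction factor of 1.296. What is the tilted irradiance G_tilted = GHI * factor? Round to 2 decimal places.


Identify the given values:
  GHI = 770 W/m^2, tilt correction factor = 1.296
Apply the formula G_tilted = GHI * factor:
  G_tilted = 770 * 1.296
  G_tilted = 997.92 W/m^2

997.92


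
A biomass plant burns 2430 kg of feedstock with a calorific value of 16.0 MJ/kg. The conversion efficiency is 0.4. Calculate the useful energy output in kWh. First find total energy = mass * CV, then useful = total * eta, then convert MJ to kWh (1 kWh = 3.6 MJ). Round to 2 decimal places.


Total energy = mass * CV = 2430 * 16.0 = 38880.0 MJ
Useful energy = total * eta = 38880.0 * 0.4 = 15552.0 MJ
Convert to kWh: 15552.0 / 3.6
Useful energy = 4320.00 kWh

4320.00


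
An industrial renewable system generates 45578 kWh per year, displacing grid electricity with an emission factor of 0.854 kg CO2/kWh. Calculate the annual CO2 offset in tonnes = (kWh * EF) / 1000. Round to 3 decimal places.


CO2 offset in kg = generation * emission_factor
CO2 offset = 45578 * 0.854 = 38923.61 kg
Convert to tonnes:
  CO2 offset = 38923.61 / 1000 = 38.924 tonnes

38.924


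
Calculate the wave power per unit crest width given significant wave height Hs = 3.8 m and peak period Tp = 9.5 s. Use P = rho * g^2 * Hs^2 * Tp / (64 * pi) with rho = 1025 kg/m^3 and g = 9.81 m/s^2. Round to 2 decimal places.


Apply wave power formula:
  g^2 = 9.81^2 = 96.2361
  Hs^2 = 3.8^2 = 14.44
  Numerator = rho * g^2 * Hs^2 * Tp = 1025 * 96.2361 * 14.44 * 9.5 = 13531709.9
  Denominator = 64 * pi = 201.0619
  P = 13531709.9 / 201.0619 = 67301.20 W/m

67301.20


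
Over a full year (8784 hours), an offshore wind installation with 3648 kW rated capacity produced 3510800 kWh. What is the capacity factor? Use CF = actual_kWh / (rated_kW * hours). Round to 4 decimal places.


Capacity factor = actual output / maximum possible output
Maximum possible = rated * hours = 3648 * 8784 = 32044032 kWh
CF = 3510800 / 32044032
CF = 0.1096

0.1096


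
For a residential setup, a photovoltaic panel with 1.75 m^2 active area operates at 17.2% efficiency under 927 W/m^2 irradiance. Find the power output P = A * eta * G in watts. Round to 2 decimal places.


Use the solar power formula P = A * eta * G.
Given: A = 1.75 m^2, eta = 0.172, G = 927 W/m^2
P = 1.75 * 0.172 * 927
P = 279.03 W

279.03


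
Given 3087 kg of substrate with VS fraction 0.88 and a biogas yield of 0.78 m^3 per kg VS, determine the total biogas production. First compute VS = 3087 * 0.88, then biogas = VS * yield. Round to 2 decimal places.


Compute volatile solids:
  VS = mass * VS_fraction = 3087 * 0.88 = 2716.56 kg
Calculate biogas volume:
  Biogas = VS * specific_yield = 2716.56 * 0.78
  Biogas = 2118.92 m^3

2118.92


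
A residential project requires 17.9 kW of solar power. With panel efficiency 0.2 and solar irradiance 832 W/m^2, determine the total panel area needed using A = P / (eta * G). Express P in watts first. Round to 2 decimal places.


Convert target power to watts: P = 17.9 * 1000 = 17900.0 W
Compute denominator: eta * G = 0.2 * 832 = 166.4
Required area A = P / (eta * G) = 17900.0 / 166.4
A = 107.57 m^2

107.57


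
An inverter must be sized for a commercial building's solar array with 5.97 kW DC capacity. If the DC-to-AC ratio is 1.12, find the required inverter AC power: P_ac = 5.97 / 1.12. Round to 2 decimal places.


The inverter AC capacity is determined by the DC/AC ratio.
Given: P_dc = 5.97 kW, DC/AC ratio = 1.12
P_ac = P_dc / ratio = 5.97 / 1.12
P_ac = 5.33 kW

5.33


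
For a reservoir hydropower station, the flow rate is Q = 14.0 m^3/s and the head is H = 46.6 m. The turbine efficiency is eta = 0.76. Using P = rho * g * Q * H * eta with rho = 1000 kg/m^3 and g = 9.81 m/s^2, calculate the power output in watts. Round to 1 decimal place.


Apply the hydropower formula P = rho * g * Q * H * eta
rho * g = 1000 * 9.81 = 9810.0
P = 9810.0 * 14.0 * 46.6 * 0.76
P = 4864033.4 W

4864033.4


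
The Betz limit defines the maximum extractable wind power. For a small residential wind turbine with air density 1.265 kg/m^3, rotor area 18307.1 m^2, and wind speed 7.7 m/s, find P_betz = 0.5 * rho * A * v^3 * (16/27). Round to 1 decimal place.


The Betz coefficient Cp_max = 16/27 = 0.5926
v^3 = 7.7^3 = 456.533
P_betz = 0.5 * rho * A * v^3 * Cp_max
P_betz = 0.5 * 1.265 * 18307.1 * 456.533 * 0.5926
P_betz = 3132625.5 W

3132625.5


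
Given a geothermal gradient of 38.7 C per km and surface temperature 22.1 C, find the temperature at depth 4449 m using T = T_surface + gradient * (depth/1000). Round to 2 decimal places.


Convert depth to km: 4449 / 1000 = 4.449 km
Temperature increase = gradient * depth_km = 38.7 * 4.449 = 172.18 C
Temperature at depth = T_surface + delta_T = 22.1 + 172.18
T = 194.28 C

194.28


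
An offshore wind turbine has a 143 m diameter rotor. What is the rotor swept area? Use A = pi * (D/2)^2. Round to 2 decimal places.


Compute the rotor radius:
  r = D / 2 = 143 / 2 = 71.5 m
Calculate swept area:
  A = pi * r^2 = pi * 71.5^2
  A = 16060.61 m^2

16060.61


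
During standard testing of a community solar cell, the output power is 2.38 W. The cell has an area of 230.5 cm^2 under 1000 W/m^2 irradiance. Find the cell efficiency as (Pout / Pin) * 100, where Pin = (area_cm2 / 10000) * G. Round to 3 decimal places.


First compute the input power:
  Pin = area_cm2 / 10000 * G = 230.5 / 10000 * 1000 = 23.05 W
Then compute efficiency:
  Efficiency = (Pout / Pin) * 100 = (2.38 / 23.05) * 100
  Efficiency = 10.325%

10.325


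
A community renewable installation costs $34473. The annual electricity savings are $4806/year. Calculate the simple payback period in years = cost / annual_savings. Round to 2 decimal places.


Simple payback period = initial cost / annual savings
Payback = 34473 / 4806
Payback = 7.17 years

7.17


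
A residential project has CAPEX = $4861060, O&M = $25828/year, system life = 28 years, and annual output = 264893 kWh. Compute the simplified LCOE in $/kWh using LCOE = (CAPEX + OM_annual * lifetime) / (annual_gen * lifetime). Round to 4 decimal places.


Total cost = CAPEX + OM * lifetime = 4861060 + 25828 * 28 = 4861060 + 723184 = 5584244
Total generation = annual * lifetime = 264893 * 28 = 7417004 kWh
LCOE = 5584244 / 7417004
LCOE = 0.7529 $/kWh

0.7529


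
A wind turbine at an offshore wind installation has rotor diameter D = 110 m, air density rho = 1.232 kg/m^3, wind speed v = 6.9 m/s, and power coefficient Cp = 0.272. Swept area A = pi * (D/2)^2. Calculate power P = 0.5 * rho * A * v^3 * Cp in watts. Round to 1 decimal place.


Step 1 -- Compute swept area:
  A = pi * (D/2)^2 = pi * (110/2)^2 = 9503.32 m^2
Step 2 -- Apply wind power equation:
  P = 0.5 * rho * A * v^3 * Cp
  v^3 = 6.9^3 = 328.509
  P = 0.5 * 1.232 * 9503.32 * 328.509 * 0.272
  P = 523084.8 W

523084.8


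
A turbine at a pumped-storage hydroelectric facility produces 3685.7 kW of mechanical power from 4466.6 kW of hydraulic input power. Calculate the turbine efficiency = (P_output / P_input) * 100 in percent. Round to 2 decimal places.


Turbine efficiency = (output power / input power) * 100
eta = (3685.7 / 4466.6) * 100
eta = 82.52%

82.52


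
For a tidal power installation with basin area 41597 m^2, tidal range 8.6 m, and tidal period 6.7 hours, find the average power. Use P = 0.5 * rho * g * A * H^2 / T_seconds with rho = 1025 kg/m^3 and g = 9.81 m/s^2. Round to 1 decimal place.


Convert period to seconds: T = 6.7 * 3600 = 24120.0 s
H^2 = 8.6^2 = 73.96
P = 0.5 * rho * g * A * H^2 / T
P = 0.5 * 1025 * 9.81 * 41597 * 73.96 / 24120.0
P = 641275.3 W

641275.3


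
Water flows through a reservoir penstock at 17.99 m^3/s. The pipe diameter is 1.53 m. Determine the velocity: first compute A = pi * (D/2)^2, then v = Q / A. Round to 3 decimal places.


Compute pipe cross-sectional area:
  A = pi * (D/2)^2 = pi * (1.53/2)^2 = 1.8385 m^2
Calculate velocity:
  v = Q / A = 17.99 / 1.8385
  v = 9.785 m/s

9.785


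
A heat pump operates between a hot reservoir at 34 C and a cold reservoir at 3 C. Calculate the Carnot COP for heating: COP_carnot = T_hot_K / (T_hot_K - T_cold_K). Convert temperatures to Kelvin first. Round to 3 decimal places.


Convert to Kelvin:
  T_hot = 34 + 273.15 = 307.15 K
  T_cold = 3 + 273.15 = 276.15 K
Apply Carnot COP formula:
  COP = T_hot_K / (T_hot_K - T_cold_K) = 307.15 / 31.0
  COP = 9.908

9.908


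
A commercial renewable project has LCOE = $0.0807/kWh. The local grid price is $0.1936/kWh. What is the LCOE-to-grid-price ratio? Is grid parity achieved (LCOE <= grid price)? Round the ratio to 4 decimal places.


Compare LCOE to grid price:
  LCOE = $0.0807/kWh, Grid price = $0.1936/kWh
  Ratio = LCOE / grid_price = 0.0807 / 0.1936 = 0.4168
  Grid parity achieved (ratio <= 1)? yes

0.4168


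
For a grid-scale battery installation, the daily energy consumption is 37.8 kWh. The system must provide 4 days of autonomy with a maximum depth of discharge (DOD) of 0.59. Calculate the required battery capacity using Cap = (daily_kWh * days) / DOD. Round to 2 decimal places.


Total energy needed = daily * days = 37.8 * 4 = 151.2 kWh
Account for depth of discharge:
  Cap = total_energy / DOD = 151.2 / 0.59
  Cap = 256.27 kWh

256.27


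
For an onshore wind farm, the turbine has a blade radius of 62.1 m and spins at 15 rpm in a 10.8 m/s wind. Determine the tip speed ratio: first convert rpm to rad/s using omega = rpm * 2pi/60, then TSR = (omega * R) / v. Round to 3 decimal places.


Convert rotational speed to rad/s:
  omega = 15 * 2 * pi / 60 = 1.5708 rad/s
Compute tip speed:
  v_tip = omega * R = 1.5708 * 62.1 = 97.546 m/s
Tip speed ratio:
  TSR = v_tip / v_wind = 97.546 / 10.8 = 9.032

9.032


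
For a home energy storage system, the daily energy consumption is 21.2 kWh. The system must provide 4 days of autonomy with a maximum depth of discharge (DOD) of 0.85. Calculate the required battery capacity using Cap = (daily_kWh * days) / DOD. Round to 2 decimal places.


Total energy needed = daily * days = 21.2 * 4 = 84.8 kWh
Account for depth of discharge:
  Cap = total_energy / DOD = 84.8 / 0.85
  Cap = 99.76 kWh

99.76


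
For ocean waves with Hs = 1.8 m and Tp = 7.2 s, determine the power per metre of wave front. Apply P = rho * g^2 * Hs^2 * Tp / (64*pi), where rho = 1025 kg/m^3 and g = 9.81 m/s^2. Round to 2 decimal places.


Apply wave power formula:
  g^2 = 9.81^2 = 96.2361
  Hs^2 = 1.8^2 = 3.24
  Numerator = rho * g^2 * Hs^2 * Tp = 1025 * 96.2361 * 3.24 * 7.2 = 2301120.63
  Denominator = 64 * pi = 201.0619
  P = 2301120.63 / 201.0619 = 11444.84 W/m

11444.84


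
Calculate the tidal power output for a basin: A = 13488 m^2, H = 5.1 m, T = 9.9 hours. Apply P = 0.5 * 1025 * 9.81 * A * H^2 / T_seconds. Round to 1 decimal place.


Convert period to seconds: T = 9.9 * 3600 = 35640.0 s
H^2 = 5.1^2 = 26.01
P = 0.5 * rho * g * A * H^2 / T
P = 0.5 * 1025 * 9.81 * 13488 * 26.01 / 35640.0
P = 49489.5 W

49489.5


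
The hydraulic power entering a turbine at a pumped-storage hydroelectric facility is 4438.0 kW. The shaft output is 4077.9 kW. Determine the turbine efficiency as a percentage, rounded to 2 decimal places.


Turbine efficiency = (output power / input power) * 100
eta = (4077.9 / 4438.0) * 100
eta = 91.89%

91.89


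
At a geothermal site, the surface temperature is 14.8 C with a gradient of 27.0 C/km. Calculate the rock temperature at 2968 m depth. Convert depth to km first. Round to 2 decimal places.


Convert depth to km: 2968 / 1000 = 2.968 km
Temperature increase = gradient * depth_km = 27.0 * 2.968 = 80.14 C
Temperature at depth = T_surface + delta_T = 14.8 + 80.14
T = 94.94 C

94.94


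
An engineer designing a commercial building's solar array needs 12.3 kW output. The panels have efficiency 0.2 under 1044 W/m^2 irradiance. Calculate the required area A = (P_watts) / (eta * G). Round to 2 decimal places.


Convert target power to watts: P = 12.3 * 1000 = 12300.0 W
Compute denominator: eta * G = 0.2 * 1044 = 208.8
Required area A = P / (eta * G) = 12300.0 / 208.8
A = 58.91 m^2

58.91


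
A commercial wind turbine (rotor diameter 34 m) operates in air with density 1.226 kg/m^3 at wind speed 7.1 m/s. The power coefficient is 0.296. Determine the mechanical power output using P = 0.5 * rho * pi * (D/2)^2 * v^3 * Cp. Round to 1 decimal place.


Step 1 -- Compute swept area:
  A = pi * (D/2)^2 = pi * (34/2)^2 = 907.92 m^2
Step 2 -- Apply wind power equation:
  P = 0.5 * rho * A * v^3 * Cp
  v^3 = 7.1^3 = 357.911
  P = 0.5 * 1.226 * 907.92 * 357.911 * 0.296
  P = 58962.4 W

58962.4


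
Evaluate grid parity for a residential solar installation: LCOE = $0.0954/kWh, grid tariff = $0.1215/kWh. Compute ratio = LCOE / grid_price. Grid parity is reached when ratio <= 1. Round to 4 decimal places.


Compare LCOE to grid price:
  LCOE = $0.0954/kWh, Grid price = $0.1215/kWh
  Ratio = LCOE / grid_price = 0.0954 / 0.1215 = 0.7852
  Grid parity achieved (ratio <= 1)? yes

0.7852


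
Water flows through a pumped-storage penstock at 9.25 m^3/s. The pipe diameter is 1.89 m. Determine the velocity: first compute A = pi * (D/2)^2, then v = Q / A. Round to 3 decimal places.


Compute pipe cross-sectional area:
  A = pi * (D/2)^2 = pi * (1.89/2)^2 = 2.8055 m^2
Calculate velocity:
  v = Q / A = 9.25 / 2.8055
  v = 3.297 m/s

3.297


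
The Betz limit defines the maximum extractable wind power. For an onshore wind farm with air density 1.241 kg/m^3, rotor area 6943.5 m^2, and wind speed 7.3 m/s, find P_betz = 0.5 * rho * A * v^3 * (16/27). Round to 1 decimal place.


The Betz coefficient Cp_max = 16/27 = 0.5926
v^3 = 7.3^3 = 389.017
P_betz = 0.5 * rho * A * v^3 * Cp_max
P_betz = 0.5 * 1.241 * 6943.5 * 389.017 * 0.5926
P_betz = 993219.0 W

993219.0


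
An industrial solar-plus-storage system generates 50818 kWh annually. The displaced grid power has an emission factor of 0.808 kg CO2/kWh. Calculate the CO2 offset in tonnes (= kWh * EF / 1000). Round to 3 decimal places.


CO2 offset in kg = generation * emission_factor
CO2 offset = 50818 * 0.808 = 41060.94 kg
Convert to tonnes:
  CO2 offset = 41060.94 / 1000 = 41.061 tonnes

41.061


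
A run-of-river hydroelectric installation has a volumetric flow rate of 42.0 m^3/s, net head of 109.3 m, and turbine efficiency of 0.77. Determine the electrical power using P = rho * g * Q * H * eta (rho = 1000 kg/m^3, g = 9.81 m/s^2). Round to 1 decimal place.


Apply the hydropower formula P = rho * g * Q * H * eta
rho * g = 1000 * 9.81 = 9810.0
P = 9810.0 * 42.0 * 109.3 * 0.77
P = 34676015.2 W

34676015.2


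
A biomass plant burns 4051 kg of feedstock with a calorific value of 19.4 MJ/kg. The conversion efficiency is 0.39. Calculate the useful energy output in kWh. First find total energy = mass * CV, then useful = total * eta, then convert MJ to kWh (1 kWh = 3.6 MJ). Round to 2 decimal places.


Total energy = mass * CV = 4051 * 19.4 = 78589.4 MJ
Useful energy = total * eta = 78589.4 * 0.39 = 30649.87 MJ
Convert to kWh: 30649.87 / 3.6
Useful energy = 8513.85 kWh

8513.85


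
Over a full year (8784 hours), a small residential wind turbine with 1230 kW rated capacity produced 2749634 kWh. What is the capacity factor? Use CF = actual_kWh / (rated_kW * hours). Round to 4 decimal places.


Capacity factor = actual output / maximum possible output
Maximum possible = rated * hours = 1230 * 8784 = 10804320 kWh
CF = 2749634 / 10804320
CF = 0.2545

0.2545


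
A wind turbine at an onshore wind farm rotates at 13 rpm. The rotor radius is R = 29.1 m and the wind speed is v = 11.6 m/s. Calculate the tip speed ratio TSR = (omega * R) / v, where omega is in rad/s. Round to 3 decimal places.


Convert rotational speed to rad/s:
  omega = 13 * 2 * pi / 60 = 1.3614 rad/s
Compute tip speed:
  v_tip = omega * R = 1.3614 * 29.1 = 39.615 m/s
Tip speed ratio:
  TSR = v_tip / v_wind = 39.615 / 11.6 = 3.415

3.415


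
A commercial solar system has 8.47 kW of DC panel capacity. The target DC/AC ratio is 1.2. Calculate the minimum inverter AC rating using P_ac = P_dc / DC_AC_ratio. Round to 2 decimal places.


The inverter AC capacity is determined by the DC/AC ratio.
Given: P_dc = 8.47 kW, DC/AC ratio = 1.2
P_ac = P_dc / ratio = 8.47 / 1.2
P_ac = 7.06 kW

7.06


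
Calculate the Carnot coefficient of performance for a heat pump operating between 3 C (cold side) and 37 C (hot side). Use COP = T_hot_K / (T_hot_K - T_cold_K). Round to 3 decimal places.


Convert to Kelvin:
  T_hot = 37 + 273.15 = 310.15 K
  T_cold = 3 + 273.15 = 276.15 K
Apply Carnot COP formula:
  COP = T_hot_K / (T_hot_K - T_cold_K) = 310.15 / 34.0
  COP = 9.122

9.122


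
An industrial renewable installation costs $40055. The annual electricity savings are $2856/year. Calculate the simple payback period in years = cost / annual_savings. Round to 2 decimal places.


Simple payback period = initial cost / annual savings
Payback = 40055 / 2856
Payback = 14.02 years

14.02


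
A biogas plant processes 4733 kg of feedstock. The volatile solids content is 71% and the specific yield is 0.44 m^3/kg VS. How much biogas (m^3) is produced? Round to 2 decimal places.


Compute volatile solids:
  VS = mass * VS_fraction = 4733 * 0.71 = 3360.43 kg
Calculate biogas volume:
  Biogas = VS * specific_yield = 3360.43 * 0.44
  Biogas = 1478.59 m^3

1478.59


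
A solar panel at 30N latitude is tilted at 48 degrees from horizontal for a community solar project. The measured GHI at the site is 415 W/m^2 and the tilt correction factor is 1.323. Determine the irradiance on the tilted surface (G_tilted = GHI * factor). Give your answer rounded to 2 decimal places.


Identify the given values:
  GHI = 415 W/m^2, tilt correction factor = 1.323
Apply the formula G_tilted = GHI * factor:
  G_tilted = 415 * 1.323
  G_tilted = 549.05 W/m^2

549.05


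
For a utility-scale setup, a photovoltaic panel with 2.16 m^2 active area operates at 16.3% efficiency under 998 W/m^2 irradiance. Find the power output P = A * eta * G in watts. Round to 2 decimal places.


Use the solar power formula P = A * eta * G.
Given: A = 2.16 m^2, eta = 0.163, G = 998 W/m^2
P = 2.16 * 0.163 * 998
P = 351.38 W

351.38


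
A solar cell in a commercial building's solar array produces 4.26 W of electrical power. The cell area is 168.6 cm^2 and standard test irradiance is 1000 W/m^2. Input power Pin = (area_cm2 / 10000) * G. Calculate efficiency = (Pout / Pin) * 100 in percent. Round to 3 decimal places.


First compute the input power:
  Pin = area_cm2 / 10000 * G = 168.6 / 10000 * 1000 = 16.86 W
Then compute efficiency:
  Efficiency = (Pout / Pin) * 100 = (4.26 / 16.86) * 100
  Efficiency = 25.267%

25.267


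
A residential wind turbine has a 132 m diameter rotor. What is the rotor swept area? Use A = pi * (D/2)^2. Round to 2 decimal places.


Compute the rotor radius:
  r = D / 2 = 132 / 2 = 66.0 m
Calculate swept area:
  A = pi * r^2 = pi * 66.0^2
  A = 13684.78 m^2

13684.78


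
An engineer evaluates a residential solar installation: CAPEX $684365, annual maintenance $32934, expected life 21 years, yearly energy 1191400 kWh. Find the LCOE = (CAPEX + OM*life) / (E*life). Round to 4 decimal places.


Total cost = CAPEX + OM * lifetime = 684365 + 32934 * 21 = 684365 + 691614 = 1375979
Total generation = annual * lifetime = 1191400 * 21 = 25019400 kWh
LCOE = 1375979 / 25019400
LCOE = 0.0550 $/kWh

0.0550


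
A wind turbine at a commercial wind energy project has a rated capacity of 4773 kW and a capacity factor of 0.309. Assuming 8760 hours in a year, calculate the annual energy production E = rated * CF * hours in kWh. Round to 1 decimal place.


Annual energy = rated_kW * capacity_factor * hours_per_year
Given: P_rated = 4773 kW, CF = 0.309, hours = 8760
E = 4773 * 0.309 * 8760
E = 12919747.3 kWh

12919747.3


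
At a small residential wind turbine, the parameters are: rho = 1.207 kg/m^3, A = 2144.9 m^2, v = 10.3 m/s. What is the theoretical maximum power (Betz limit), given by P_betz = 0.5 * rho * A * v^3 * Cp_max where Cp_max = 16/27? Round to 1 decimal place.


The Betz coefficient Cp_max = 16/27 = 0.5926
v^3 = 10.3^3 = 1092.727
P_betz = 0.5 * rho * A * v^3 * Cp_max
P_betz = 0.5 * 1.207 * 2144.9 * 1092.727 * 0.5926
P_betz = 838208.8 W

838208.8


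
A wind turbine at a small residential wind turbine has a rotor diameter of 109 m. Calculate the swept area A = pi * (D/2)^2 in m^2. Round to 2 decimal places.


Compute the rotor radius:
  r = D / 2 = 109 / 2 = 54.5 m
Calculate swept area:
  A = pi * r^2 = pi * 54.5^2
  A = 9331.32 m^2

9331.32


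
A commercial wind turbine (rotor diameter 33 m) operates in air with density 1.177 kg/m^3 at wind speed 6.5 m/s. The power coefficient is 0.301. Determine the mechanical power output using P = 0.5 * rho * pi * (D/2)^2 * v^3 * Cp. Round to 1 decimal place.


Step 1 -- Compute swept area:
  A = pi * (D/2)^2 = pi * (33/2)^2 = 855.3 m^2
Step 2 -- Apply wind power equation:
  P = 0.5 * rho * A * v^3 * Cp
  v^3 = 6.5^3 = 274.625
  P = 0.5 * 1.177 * 855.3 * 274.625 * 0.301
  P = 41607.4 W

41607.4


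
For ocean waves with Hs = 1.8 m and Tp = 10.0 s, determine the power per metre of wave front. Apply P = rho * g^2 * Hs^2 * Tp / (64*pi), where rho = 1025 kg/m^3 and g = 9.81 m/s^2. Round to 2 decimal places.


Apply wave power formula:
  g^2 = 9.81^2 = 96.2361
  Hs^2 = 1.8^2 = 3.24
  Numerator = rho * g^2 * Hs^2 * Tp = 1025 * 96.2361 * 3.24 * 10.0 = 3196000.88
  Denominator = 64 * pi = 201.0619
  P = 3196000.88 / 201.0619 = 15895.60 W/m

15895.60


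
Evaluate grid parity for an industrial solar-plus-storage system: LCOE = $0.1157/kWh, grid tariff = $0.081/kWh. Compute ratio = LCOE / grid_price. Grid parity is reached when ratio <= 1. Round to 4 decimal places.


Compare LCOE to grid price:
  LCOE = $0.1157/kWh, Grid price = $0.081/kWh
  Ratio = LCOE / grid_price = 0.1157 / 0.081 = 1.4284
  Grid parity achieved (ratio <= 1)? no

1.4284


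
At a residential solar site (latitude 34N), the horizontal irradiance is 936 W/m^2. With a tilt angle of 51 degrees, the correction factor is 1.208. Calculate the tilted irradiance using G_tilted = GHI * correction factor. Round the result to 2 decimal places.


Identify the given values:
  GHI = 936 W/m^2, tilt correction factor = 1.208
Apply the formula G_tilted = GHI * factor:
  G_tilted = 936 * 1.208
  G_tilted = 1130.69 W/m^2

1130.69


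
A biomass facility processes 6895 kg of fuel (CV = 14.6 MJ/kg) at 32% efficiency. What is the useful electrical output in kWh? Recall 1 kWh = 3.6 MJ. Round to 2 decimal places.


Total energy = mass * CV = 6895 * 14.6 = 100667.0 MJ
Useful energy = total * eta = 100667.0 * 0.32 = 32213.44 MJ
Convert to kWh: 32213.44 / 3.6
Useful energy = 8948.18 kWh

8948.18


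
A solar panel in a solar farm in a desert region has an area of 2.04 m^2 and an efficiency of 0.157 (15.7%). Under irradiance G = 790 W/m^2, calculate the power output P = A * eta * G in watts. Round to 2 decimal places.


Use the solar power formula P = A * eta * G.
Given: A = 2.04 m^2, eta = 0.157, G = 790 W/m^2
P = 2.04 * 0.157 * 790
P = 253.02 W

253.02


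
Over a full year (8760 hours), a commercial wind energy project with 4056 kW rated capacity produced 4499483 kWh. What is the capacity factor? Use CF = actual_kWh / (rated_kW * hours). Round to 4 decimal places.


Capacity factor = actual output / maximum possible output
Maximum possible = rated * hours = 4056 * 8760 = 35530560 kWh
CF = 4499483 / 35530560
CF = 0.1266

0.1266


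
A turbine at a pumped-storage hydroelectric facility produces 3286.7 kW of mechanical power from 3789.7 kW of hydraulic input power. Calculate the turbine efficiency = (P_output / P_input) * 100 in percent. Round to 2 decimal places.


Turbine efficiency = (output power / input power) * 100
eta = (3286.7 / 3789.7) * 100
eta = 86.73%

86.73


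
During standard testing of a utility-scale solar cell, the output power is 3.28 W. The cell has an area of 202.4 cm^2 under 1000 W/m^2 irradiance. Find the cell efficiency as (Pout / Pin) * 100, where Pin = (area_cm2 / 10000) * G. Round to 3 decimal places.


First compute the input power:
  Pin = area_cm2 / 10000 * G = 202.4 / 10000 * 1000 = 20.24 W
Then compute efficiency:
  Efficiency = (Pout / Pin) * 100 = (3.28 / 20.24) * 100
  Efficiency = 16.206%

16.206


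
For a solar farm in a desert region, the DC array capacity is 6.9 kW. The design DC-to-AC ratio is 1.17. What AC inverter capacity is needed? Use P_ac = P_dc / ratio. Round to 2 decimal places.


The inverter AC capacity is determined by the DC/AC ratio.
Given: P_dc = 6.9 kW, DC/AC ratio = 1.17
P_ac = P_dc / ratio = 6.9 / 1.17
P_ac = 5.90 kW

5.90


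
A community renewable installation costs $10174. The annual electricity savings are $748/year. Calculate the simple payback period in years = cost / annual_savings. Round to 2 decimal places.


Simple payback period = initial cost / annual savings
Payback = 10174 / 748
Payback = 13.60 years

13.60


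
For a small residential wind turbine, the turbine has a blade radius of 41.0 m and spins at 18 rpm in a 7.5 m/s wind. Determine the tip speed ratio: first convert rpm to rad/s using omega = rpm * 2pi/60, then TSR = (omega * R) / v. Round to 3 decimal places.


Convert rotational speed to rad/s:
  omega = 18 * 2 * pi / 60 = 1.885 rad/s
Compute tip speed:
  v_tip = omega * R = 1.885 * 41.0 = 77.283 m/s
Tip speed ratio:
  TSR = v_tip / v_wind = 77.283 / 7.5 = 10.304

10.304


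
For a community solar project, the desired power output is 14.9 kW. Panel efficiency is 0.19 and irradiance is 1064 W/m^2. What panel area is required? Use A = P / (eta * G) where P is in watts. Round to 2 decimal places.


Convert target power to watts: P = 14.9 * 1000 = 14900.0 W
Compute denominator: eta * G = 0.19 * 1064 = 202.16
Required area A = P / (eta * G) = 14900.0 / 202.16
A = 73.70 m^2

73.70


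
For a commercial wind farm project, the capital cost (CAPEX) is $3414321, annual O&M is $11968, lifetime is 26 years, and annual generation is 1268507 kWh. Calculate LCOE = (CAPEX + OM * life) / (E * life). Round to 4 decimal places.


Total cost = CAPEX + OM * lifetime = 3414321 + 11968 * 26 = 3414321 + 311168 = 3725489
Total generation = annual * lifetime = 1268507 * 26 = 32981182 kWh
LCOE = 3725489 / 32981182
LCOE = 0.1130 $/kWh

0.1130


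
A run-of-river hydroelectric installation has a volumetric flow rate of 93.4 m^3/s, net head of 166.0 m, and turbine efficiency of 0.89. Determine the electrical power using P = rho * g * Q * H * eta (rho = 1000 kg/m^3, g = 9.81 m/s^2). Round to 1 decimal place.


Apply the hydropower formula P = rho * g * Q * H * eta
rho * g = 1000 * 9.81 = 9810.0
P = 9810.0 * 93.4 * 166.0 * 0.89
P = 135367366.0 W

135367366.0


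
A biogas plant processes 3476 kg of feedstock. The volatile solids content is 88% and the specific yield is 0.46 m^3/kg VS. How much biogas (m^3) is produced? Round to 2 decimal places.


Compute volatile solids:
  VS = mass * VS_fraction = 3476 * 0.88 = 3058.88 kg
Calculate biogas volume:
  Biogas = VS * specific_yield = 3058.88 * 0.46
  Biogas = 1407.08 m^3

1407.08


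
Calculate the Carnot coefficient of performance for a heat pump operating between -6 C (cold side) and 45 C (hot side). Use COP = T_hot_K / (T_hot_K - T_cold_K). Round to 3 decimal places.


Convert to Kelvin:
  T_hot = 45 + 273.15 = 318.15 K
  T_cold = -6 + 273.15 = 267.15 K
Apply Carnot COP formula:
  COP = T_hot_K / (T_hot_K - T_cold_K) = 318.15 / 51.0
  COP = 6.238

6.238


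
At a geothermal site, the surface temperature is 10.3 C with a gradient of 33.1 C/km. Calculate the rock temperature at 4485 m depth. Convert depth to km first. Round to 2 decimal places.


Convert depth to km: 4485 / 1000 = 4.485 km
Temperature increase = gradient * depth_km = 33.1 * 4.485 = 148.45 C
Temperature at depth = T_surface + delta_T = 10.3 + 148.45
T = 158.75 C

158.75


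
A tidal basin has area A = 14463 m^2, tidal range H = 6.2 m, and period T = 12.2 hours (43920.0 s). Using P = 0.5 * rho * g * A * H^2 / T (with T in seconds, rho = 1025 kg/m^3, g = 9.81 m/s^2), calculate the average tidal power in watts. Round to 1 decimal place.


Convert period to seconds: T = 12.2 * 3600 = 43920.0 s
H^2 = 6.2^2 = 38.44
P = 0.5 * rho * g * A * H^2 / T
P = 0.5 * 1025 * 9.81 * 14463 * 38.44 / 43920.0
P = 63641.8 W

63641.8


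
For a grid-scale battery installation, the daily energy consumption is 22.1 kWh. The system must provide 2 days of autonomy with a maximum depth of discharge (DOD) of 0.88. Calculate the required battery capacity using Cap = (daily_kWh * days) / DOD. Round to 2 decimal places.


Total energy needed = daily * days = 22.1 * 2 = 44.2 kWh
Account for depth of discharge:
  Cap = total_energy / DOD = 44.2 / 0.88
  Cap = 50.23 kWh

50.23


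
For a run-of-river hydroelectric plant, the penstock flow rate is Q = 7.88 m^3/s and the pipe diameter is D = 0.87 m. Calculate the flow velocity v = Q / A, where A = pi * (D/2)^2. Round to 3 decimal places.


Compute pipe cross-sectional area:
  A = pi * (D/2)^2 = pi * (0.87/2)^2 = 0.5945 m^2
Calculate velocity:
  v = Q / A = 7.88 / 0.5945
  v = 13.256 m/s

13.256


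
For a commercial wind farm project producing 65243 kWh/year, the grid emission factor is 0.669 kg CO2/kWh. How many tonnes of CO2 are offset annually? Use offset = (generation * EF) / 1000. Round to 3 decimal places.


CO2 offset in kg = generation * emission_factor
CO2 offset = 65243 * 0.669 = 43647.57 kg
Convert to tonnes:
  CO2 offset = 43647.57 / 1000 = 43.648 tonnes

43.648


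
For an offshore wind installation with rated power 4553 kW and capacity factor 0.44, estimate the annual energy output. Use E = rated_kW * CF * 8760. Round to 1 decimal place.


Annual energy = rated_kW * capacity_factor * hours_per_year
Given: P_rated = 4553 kW, CF = 0.44, hours = 8760
E = 4553 * 0.44 * 8760
E = 17549083.2 kWh

17549083.2


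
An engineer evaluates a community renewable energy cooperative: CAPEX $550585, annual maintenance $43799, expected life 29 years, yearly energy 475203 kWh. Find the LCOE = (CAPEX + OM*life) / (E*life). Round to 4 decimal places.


Total cost = CAPEX + OM * lifetime = 550585 + 43799 * 29 = 550585 + 1270171 = 1820756
Total generation = annual * lifetime = 475203 * 29 = 13780887 kWh
LCOE = 1820756 / 13780887
LCOE = 0.1321 $/kWh

0.1321


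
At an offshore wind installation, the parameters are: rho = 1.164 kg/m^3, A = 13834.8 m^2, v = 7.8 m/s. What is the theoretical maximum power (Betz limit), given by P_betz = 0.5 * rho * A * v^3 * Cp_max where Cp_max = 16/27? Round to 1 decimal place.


The Betz coefficient Cp_max = 16/27 = 0.5926
v^3 = 7.8^3 = 474.552
P_betz = 0.5 * rho * A * v^3 * Cp_max
P_betz = 0.5 * 1.164 * 13834.8 * 474.552 * 0.5926
P_betz = 2264310.1 W

2264310.1


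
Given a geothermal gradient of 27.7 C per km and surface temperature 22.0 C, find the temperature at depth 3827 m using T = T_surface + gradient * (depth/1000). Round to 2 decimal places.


Convert depth to km: 3827 / 1000 = 3.827 km
Temperature increase = gradient * depth_km = 27.7 * 3.827 = 106.01 C
Temperature at depth = T_surface + delta_T = 22.0 + 106.01
T = 128.01 C

128.01


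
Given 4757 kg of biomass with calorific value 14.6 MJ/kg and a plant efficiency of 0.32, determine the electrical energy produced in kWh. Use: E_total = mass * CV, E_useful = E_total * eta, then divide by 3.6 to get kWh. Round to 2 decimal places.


Total energy = mass * CV = 4757 * 14.6 = 69452.2 MJ
Useful energy = total * eta = 69452.2 * 0.32 = 22224.7 MJ
Convert to kWh: 22224.7 / 3.6
Useful energy = 6173.53 kWh

6173.53


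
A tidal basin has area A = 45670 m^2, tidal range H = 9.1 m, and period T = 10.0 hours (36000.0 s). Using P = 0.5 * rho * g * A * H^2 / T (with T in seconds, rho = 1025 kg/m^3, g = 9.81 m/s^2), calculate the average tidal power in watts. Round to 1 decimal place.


Convert period to seconds: T = 10.0 * 3600 = 36000.0 s
H^2 = 9.1^2 = 82.81
P = 0.5 * rho * g * A * H^2 / T
P = 0.5 * 1025 * 9.81 * 45670 * 82.81 / 36000.0
P = 528170.5 W

528170.5


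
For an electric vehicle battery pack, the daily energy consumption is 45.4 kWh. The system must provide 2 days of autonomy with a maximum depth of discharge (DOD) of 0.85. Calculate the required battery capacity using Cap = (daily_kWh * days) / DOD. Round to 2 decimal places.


Total energy needed = daily * days = 45.4 * 2 = 90.8 kWh
Account for depth of discharge:
  Cap = total_energy / DOD = 90.8 / 0.85
  Cap = 106.82 kWh

106.82


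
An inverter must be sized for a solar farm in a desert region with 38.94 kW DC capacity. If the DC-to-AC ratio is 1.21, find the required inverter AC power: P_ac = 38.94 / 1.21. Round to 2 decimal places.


The inverter AC capacity is determined by the DC/AC ratio.
Given: P_dc = 38.94 kW, DC/AC ratio = 1.21
P_ac = P_dc / ratio = 38.94 / 1.21
P_ac = 32.18 kW

32.18


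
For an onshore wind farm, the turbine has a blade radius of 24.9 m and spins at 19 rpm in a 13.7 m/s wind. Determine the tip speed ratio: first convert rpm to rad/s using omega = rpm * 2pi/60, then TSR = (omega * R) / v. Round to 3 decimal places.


Convert rotational speed to rad/s:
  omega = 19 * 2 * pi / 60 = 1.9897 rad/s
Compute tip speed:
  v_tip = omega * R = 1.9897 * 24.9 = 49.543 m/s
Tip speed ratio:
  TSR = v_tip / v_wind = 49.543 / 13.7 = 3.616

3.616


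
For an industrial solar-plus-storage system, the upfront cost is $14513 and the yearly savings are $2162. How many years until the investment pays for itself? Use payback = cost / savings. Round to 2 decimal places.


Simple payback period = initial cost / annual savings
Payback = 14513 / 2162
Payback = 6.71 years

6.71


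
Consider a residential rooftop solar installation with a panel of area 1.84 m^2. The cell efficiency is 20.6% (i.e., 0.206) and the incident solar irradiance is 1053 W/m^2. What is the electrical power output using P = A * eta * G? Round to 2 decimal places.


Use the solar power formula P = A * eta * G.
Given: A = 1.84 m^2, eta = 0.206, G = 1053 W/m^2
P = 1.84 * 0.206 * 1053
P = 399.13 W

399.13


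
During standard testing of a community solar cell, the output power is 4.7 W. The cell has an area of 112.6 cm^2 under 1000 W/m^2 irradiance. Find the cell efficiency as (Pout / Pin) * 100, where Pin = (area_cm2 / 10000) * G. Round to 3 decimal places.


First compute the input power:
  Pin = area_cm2 / 10000 * G = 112.6 / 10000 * 1000 = 11.26 W
Then compute efficiency:
  Efficiency = (Pout / Pin) * 100 = (4.7 / 11.26) * 100
  Efficiency = 41.741%

41.741


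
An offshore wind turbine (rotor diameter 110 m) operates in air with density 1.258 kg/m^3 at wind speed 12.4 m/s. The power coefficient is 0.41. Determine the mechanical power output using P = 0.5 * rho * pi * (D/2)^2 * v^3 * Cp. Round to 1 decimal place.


Step 1 -- Compute swept area:
  A = pi * (D/2)^2 = pi * (110/2)^2 = 9503.32 m^2
Step 2 -- Apply wind power equation:
  P = 0.5 * rho * A * v^3 * Cp
  v^3 = 12.4^3 = 1906.624
  P = 0.5 * 1.258 * 9503.32 * 1906.624 * 0.41
  P = 4672774.4 W

4672774.4


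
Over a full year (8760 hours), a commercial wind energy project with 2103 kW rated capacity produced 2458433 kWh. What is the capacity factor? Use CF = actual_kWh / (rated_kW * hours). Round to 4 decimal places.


Capacity factor = actual output / maximum possible output
Maximum possible = rated * hours = 2103 * 8760 = 18422280 kWh
CF = 2458433 / 18422280
CF = 0.1334

0.1334


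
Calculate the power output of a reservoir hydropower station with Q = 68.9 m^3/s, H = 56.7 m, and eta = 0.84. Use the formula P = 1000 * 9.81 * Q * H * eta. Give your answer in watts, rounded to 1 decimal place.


Apply the hydropower formula P = rho * g * Q * H * eta
rho * g = 1000 * 9.81 = 9810.0
P = 9810.0 * 68.9 * 56.7 * 0.84
P = 32192193.9 W

32192193.9


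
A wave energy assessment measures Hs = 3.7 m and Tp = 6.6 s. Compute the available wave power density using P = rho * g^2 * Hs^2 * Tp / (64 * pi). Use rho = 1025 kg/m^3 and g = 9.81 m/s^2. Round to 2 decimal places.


Apply wave power formula:
  g^2 = 9.81^2 = 96.2361
  Hs^2 = 3.7^2 = 13.69
  Numerator = rho * g^2 * Hs^2 * Tp = 1025 * 96.2361 * 13.69 * 6.6 = 8912699.49
  Denominator = 64 * pi = 201.0619
  P = 8912699.49 / 201.0619 = 44328.13 W/m

44328.13


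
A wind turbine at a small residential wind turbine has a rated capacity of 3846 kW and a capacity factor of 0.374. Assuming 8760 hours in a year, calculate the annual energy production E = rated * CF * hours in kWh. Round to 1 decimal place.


Annual energy = rated_kW * capacity_factor * hours_per_year
Given: P_rated = 3846 kW, CF = 0.374, hours = 8760
E = 3846 * 0.374 * 8760
E = 12600419.0 kWh

12600419.0


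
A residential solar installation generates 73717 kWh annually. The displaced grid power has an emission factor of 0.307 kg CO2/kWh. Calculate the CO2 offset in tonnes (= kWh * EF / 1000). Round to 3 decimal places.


CO2 offset in kg = generation * emission_factor
CO2 offset = 73717 * 0.307 = 22631.12 kg
Convert to tonnes:
  CO2 offset = 22631.12 / 1000 = 22.631 tonnes

22.631


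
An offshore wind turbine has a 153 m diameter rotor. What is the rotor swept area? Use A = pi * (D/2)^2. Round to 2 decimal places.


Compute the rotor radius:
  r = D / 2 = 153 / 2 = 76.5 m
Calculate swept area:
  A = pi * r^2 = pi * 76.5^2
  A = 18385.39 m^2

18385.39


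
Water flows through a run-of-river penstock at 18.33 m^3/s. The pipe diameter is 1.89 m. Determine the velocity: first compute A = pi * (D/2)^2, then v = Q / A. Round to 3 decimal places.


Compute pipe cross-sectional area:
  A = pi * (D/2)^2 = pi * (1.89/2)^2 = 2.8055 m^2
Calculate velocity:
  v = Q / A = 18.33 / 2.8055
  v = 6.534 m/s

6.534


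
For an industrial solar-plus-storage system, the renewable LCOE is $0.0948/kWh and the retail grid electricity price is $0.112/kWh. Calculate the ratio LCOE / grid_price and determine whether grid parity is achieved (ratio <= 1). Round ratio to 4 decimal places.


Compare LCOE to grid price:
  LCOE = $0.0948/kWh, Grid price = $0.112/kWh
  Ratio = LCOE / grid_price = 0.0948 / 0.112 = 0.8464
  Grid parity achieved (ratio <= 1)? yes

0.8464
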